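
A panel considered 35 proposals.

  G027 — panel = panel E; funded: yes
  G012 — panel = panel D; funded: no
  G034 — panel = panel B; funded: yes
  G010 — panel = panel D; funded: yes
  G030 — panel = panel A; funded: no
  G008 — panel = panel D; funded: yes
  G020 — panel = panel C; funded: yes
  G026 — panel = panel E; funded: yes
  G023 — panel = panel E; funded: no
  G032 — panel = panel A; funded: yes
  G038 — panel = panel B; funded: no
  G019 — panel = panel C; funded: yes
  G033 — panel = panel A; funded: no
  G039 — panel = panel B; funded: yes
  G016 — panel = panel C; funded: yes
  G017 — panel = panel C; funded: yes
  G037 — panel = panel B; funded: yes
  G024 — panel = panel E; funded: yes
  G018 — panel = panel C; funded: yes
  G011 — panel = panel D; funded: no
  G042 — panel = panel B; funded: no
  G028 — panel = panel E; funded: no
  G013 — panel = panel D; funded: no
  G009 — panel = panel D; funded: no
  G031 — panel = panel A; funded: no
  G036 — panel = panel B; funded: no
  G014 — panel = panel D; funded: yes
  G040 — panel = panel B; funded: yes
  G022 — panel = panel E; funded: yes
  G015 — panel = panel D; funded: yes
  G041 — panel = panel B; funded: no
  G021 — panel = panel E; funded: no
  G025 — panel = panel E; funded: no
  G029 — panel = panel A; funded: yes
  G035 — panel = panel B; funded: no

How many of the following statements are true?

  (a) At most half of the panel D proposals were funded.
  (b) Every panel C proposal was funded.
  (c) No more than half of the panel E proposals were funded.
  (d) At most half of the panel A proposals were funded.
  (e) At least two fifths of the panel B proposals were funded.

5

(a) panel D: |A| = 8, |A ∩ B| = 4; needs |A ∩ B| ≤ |A ∖ B| — true.
(b) panel C: |A| = 5, |A ∩ B| = 5; needs A ⊆ B, i.e. every element of A is in B (|A ∖ B| = 0) — true.
(c) panel E: |A| = 8, |A ∩ B| = 4; needs |A ∩ B| ≤ |A ∖ B| — true.
(d) panel A: |A| = 5, |A ∩ B| = 2; needs |A ∩ B| ≤ |A ∖ B| — true.
(e) panel B: |A| = 9, |A ∩ B| = 4; needs |A ∩ B| / |A| ≥ 2/5 — true.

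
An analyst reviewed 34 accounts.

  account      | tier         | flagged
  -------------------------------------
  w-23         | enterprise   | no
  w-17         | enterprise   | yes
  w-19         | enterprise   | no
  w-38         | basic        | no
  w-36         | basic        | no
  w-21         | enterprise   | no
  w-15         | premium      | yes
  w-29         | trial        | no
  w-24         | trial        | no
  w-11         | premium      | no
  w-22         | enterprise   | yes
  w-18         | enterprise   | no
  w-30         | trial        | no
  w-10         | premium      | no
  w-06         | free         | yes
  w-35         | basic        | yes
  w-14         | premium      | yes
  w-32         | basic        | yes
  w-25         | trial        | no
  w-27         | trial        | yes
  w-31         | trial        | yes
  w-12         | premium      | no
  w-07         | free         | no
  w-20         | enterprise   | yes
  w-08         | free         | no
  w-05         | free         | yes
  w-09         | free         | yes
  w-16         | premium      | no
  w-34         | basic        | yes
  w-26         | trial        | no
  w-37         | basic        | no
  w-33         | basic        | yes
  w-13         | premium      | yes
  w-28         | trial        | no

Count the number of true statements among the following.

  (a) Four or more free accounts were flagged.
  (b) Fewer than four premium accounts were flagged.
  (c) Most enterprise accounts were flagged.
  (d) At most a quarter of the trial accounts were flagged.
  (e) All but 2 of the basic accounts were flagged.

2

(a) free: |A| = 5, |A ∩ B| = 3; needs |A ∩ B| ≥ 4 — false.
(b) premium: |A| = 7, |A ∩ B| = 3; needs |A ∩ B| < 4 — true.
(c) enterprise: |A| = 7, |A ∩ B| = 3; needs |A ∩ B| > |A ∖ B| — false.
(d) trial: |A| = 8, |A ∩ B| = 2; needs |A ∩ B| / |A| ≤ 1/4 — true.
(e) basic: |A| = 7, |A ∩ B| = 4; needs |A ∖ B| = 2 — false.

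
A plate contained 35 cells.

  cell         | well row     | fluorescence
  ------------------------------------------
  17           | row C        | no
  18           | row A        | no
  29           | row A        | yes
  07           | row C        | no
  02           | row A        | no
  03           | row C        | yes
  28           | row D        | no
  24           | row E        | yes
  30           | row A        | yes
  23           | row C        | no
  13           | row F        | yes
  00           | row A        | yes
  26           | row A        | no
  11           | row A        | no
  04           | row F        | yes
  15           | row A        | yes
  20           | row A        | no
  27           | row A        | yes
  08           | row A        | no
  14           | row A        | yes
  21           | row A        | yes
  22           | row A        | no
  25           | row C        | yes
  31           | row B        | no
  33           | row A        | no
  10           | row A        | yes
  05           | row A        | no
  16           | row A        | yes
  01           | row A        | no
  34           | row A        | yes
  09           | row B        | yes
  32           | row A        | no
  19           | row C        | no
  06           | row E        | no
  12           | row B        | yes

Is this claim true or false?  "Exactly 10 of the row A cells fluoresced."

True

'Exactly 10 of the row A cells fluoresced' holds iff |A ∩ B| = 10.
|A| = 21, |A ∩ B| = 10, |A ∖ B| = 11.
|A ∩ B| = 10, so the statement is true.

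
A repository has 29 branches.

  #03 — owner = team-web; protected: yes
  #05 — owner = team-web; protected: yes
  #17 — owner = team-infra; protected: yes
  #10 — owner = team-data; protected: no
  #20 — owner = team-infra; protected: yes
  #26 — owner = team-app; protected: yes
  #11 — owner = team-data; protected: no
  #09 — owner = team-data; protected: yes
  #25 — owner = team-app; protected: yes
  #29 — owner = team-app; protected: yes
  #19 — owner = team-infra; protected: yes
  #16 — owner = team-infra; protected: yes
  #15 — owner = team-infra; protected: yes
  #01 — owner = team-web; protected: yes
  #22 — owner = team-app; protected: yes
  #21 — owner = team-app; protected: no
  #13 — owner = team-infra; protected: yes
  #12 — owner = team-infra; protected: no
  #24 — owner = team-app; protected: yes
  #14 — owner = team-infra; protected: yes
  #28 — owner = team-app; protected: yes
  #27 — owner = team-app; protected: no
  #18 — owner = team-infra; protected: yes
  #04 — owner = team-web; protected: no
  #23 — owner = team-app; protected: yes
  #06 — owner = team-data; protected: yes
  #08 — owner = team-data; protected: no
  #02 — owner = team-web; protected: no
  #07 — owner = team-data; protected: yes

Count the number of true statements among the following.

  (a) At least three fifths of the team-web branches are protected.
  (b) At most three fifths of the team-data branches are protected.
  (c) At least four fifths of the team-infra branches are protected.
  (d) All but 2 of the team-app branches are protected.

(a) team-web: |A| = 5, |A ∩ B| = 3; needs |A ∩ B| / |A| ≥ 3/5 — true.
(b) team-data: |A| = 6, |A ∩ B| = 3; needs |A ∩ B| / |A| ≤ 3/5 — true.
(c) team-infra: |A| = 9, |A ∩ B| = 8; needs |A ∩ B| / |A| ≥ 4/5 — true.
(d) team-app: |A| = 9, |A ∩ B| = 7; needs |A ∖ B| = 2 — true.

4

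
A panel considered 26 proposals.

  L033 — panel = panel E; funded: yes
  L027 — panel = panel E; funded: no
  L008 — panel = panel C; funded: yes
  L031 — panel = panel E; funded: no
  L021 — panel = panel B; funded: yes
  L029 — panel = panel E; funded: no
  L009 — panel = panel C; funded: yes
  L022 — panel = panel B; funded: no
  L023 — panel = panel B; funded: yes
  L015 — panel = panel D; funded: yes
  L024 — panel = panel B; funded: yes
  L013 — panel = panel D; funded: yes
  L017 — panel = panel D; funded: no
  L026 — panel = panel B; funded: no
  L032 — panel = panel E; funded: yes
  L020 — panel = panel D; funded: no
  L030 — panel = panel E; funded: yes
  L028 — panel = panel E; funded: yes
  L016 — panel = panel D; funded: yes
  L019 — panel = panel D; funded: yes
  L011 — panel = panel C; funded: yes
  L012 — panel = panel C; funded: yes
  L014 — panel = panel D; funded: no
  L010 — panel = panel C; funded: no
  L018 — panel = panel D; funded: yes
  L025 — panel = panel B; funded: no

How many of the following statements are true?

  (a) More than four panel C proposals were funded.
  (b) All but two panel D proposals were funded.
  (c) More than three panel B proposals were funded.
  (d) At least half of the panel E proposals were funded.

(a) panel C: |A| = 5, |A ∩ B| = 4; needs |A ∩ B| > 4 — false.
(b) panel D: |A| = 8, |A ∩ B| = 5; needs |A ∖ B| = 2 — false.
(c) panel B: |A| = 6, |A ∩ B| = 3; needs |A ∩ B| > 3 — false.
(d) panel E: |A| = 7, |A ∩ B| = 4; needs |A ∩ B| ≥ |A ∖ B| — true.

1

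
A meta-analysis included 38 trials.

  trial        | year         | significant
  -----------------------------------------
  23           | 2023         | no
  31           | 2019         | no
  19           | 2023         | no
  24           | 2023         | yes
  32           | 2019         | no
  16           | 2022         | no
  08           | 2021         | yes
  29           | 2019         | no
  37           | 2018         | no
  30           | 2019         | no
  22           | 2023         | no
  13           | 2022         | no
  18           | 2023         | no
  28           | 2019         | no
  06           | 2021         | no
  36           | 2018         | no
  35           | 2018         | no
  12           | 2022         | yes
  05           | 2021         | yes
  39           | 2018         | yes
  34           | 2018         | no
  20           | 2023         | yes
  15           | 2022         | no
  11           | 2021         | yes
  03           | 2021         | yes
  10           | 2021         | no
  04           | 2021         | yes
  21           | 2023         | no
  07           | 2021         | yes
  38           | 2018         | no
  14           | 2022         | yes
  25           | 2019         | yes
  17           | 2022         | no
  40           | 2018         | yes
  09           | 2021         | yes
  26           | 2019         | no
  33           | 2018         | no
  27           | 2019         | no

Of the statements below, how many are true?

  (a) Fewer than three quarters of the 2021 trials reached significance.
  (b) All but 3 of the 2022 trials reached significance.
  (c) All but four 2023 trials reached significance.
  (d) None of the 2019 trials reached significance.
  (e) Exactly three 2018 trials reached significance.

(a) 2021: |A| = 9, |A ∩ B| = 7; needs |A ∩ B| / |A| < 3/4 — false.
(b) 2022: |A| = 6, |A ∩ B| = 2; needs |A ∖ B| = 3 — false.
(c) 2023: |A| = 7, |A ∩ B| = 2; needs |A ∖ B| = 4 — false.
(d) 2019: |A| = 8, |A ∩ B| = 1; needs A ∩ B = ∅ (|A ∩ B| = 0) — false.
(e) 2018: |A| = 8, |A ∩ B| = 2; needs |A ∩ B| = 3 — false.

0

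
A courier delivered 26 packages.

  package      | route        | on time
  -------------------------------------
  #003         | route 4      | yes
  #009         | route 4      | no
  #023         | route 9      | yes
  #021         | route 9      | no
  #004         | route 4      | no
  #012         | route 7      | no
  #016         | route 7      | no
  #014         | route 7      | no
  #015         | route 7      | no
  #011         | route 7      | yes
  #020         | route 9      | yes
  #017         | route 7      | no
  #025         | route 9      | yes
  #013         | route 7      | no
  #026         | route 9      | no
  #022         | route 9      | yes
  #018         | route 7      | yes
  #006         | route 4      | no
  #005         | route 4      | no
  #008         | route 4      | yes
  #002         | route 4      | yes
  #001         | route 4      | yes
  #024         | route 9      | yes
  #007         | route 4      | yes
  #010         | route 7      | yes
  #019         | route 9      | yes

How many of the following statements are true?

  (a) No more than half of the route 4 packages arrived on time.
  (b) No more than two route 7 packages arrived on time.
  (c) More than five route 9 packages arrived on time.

1

(a) route 4: |A| = 9, |A ∩ B| = 5; needs |A ∩ B| ≤ |A ∖ B| — false.
(b) route 7: |A| = 9, |A ∩ B| = 3; needs |A ∩ B| ≤ 2 — false.
(c) route 9: |A| = 8, |A ∩ B| = 6; needs |A ∩ B| > 5 — true.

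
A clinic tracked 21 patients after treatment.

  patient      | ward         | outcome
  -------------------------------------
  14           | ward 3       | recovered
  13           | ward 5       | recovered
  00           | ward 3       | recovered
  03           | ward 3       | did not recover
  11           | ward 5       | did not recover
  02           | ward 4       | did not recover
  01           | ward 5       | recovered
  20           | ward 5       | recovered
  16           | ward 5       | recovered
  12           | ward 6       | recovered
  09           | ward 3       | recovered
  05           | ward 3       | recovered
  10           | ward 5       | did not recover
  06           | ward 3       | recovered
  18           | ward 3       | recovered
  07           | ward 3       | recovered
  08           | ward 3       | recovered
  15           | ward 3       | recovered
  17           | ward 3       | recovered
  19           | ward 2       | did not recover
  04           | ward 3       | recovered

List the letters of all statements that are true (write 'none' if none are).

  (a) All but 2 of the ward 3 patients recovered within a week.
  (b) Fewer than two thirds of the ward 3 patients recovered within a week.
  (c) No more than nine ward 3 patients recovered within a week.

none

|A| = 12, |A ∩ B| = 11, |A ∖ B| = 1.
(a) |A ∖ B| = 2: fails.
(b) |A ∩ B| / |A| < 2/3: fails.
(c) |A ∩ B| ≤ 9: fails.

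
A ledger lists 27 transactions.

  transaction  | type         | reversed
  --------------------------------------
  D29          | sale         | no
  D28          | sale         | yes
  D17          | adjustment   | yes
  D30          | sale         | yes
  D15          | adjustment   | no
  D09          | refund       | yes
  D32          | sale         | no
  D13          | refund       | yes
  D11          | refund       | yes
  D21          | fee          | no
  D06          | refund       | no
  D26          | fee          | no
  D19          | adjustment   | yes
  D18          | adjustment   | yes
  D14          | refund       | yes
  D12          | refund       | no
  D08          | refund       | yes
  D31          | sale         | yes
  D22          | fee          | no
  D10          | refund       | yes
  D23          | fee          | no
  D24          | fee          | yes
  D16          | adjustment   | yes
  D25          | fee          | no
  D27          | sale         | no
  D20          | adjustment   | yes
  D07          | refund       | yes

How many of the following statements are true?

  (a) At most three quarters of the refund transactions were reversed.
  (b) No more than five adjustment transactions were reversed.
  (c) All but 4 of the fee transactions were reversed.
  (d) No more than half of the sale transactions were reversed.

2

(a) refund: |A| = 9, |A ∩ B| = 7; needs |A ∩ B| / |A| ≤ 3/4 — false.
(b) adjustment: |A| = 6, |A ∩ B| = 5; needs |A ∩ B| ≤ 5 — true.
(c) fee: |A| = 6, |A ∩ B| = 1; needs |A ∖ B| = 4 — false.
(d) sale: |A| = 6, |A ∩ B| = 3; needs |A ∩ B| ≤ |A ∖ B| — true.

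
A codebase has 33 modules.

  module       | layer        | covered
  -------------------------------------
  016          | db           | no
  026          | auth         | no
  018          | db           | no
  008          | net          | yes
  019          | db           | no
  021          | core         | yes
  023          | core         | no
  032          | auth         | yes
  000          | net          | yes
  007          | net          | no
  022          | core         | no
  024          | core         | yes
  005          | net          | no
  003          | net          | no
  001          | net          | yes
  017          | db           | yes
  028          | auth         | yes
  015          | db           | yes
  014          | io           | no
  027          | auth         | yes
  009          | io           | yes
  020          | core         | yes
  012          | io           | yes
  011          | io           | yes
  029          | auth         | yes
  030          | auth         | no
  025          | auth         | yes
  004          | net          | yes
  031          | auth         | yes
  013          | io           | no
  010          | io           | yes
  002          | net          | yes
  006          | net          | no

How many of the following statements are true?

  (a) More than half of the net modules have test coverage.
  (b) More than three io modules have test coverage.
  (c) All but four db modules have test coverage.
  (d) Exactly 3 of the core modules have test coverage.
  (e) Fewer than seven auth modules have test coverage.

(a) net: |A| = 9, |A ∩ B| = 5; needs |A ∩ B| > |A ∖ B| — true.
(b) io: |A| = 6, |A ∩ B| = 4; needs |A ∩ B| > 3 — true.
(c) db: |A| = 5, |A ∩ B| = 2; needs |A ∖ B| = 4 — false.
(d) core: |A| = 5, |A ∩ B| = 3; needs |A ∩ B| = 3 — true.
(e) auth: |A| = 8, |A ∩ B| = 6; needs |A ∩ B| < 7 — true.

4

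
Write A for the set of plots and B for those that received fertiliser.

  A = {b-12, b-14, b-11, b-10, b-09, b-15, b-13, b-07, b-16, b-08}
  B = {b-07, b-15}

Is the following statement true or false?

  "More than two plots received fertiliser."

The determiner here denotes the relation: |A ∩ B| > 2.
A (the restrictor) = {b-12, b-14, b-11, b-10, b-09, b-15, b-13, b-07, b-16, b-08}, |A| = 10.
A ∩ B = {b-15, b-07}, so |A ∩ B| = 2.
|A ∩ B| = 2, so the statement is false.

False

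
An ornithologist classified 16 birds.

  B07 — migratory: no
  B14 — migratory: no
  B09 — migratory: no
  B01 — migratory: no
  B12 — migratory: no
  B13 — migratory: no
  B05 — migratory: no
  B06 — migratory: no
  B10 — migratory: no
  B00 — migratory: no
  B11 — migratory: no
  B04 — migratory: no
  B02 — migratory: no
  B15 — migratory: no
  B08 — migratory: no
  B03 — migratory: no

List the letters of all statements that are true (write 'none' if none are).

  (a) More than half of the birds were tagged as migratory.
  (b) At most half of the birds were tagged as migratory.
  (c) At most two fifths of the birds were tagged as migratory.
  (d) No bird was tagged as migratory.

(b), (c), (d)

|A| = 16, |A ∩ B| = 0, |A ∖ B| = 16.
(a) |A ∩ B| > |A ∖ B|: fails.
(b) |A ∩ B| ≤ |A ∖ B|: holds.
(c) |A ∩ B| / |A| ≤ 2/5: holds.
(d) A ∩ B = ∅ (|A ∩ B| = 0): holds.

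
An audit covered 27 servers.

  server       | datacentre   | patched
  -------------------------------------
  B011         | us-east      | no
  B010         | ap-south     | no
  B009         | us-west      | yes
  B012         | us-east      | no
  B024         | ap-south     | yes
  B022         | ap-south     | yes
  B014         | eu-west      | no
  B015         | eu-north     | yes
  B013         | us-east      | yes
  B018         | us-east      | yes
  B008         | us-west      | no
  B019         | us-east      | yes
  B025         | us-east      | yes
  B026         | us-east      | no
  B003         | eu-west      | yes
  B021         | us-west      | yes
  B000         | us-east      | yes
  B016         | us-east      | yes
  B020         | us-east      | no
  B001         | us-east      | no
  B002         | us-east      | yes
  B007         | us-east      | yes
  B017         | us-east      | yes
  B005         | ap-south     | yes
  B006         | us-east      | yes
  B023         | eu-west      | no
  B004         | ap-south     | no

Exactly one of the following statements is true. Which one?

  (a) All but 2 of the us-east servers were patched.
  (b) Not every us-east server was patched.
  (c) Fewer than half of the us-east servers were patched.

(b)

|A| = 15, |A ∩ B| = 10, |A ∖ B| = 5.
(a) requires |A ∖ B| = 2: false.
(b) requires A ⊄ B (|A ∖ B| ≥ 1): true.
(c) requires |A ∩ B| < |A ∖ B|: false.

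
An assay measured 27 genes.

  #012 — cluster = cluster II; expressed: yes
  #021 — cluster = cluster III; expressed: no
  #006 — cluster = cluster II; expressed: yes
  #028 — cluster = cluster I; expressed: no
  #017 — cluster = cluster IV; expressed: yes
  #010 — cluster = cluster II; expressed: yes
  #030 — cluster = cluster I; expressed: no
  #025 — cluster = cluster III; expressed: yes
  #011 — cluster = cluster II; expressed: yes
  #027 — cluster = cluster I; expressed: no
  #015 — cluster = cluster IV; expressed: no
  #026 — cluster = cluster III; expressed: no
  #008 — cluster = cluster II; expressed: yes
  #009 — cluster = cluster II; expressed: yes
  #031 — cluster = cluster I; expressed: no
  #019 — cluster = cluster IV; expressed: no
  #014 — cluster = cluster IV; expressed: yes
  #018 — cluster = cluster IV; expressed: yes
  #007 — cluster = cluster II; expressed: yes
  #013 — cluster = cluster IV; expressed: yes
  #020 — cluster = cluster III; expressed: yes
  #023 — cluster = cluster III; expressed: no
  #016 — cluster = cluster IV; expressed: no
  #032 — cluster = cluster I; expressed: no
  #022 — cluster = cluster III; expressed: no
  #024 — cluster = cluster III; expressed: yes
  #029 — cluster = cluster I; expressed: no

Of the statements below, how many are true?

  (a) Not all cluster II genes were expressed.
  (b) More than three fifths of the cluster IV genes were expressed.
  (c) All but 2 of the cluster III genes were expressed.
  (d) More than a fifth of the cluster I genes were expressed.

(a) cluster II: |A| = 7, |A ∩ B| = 7; needs A ⊄ B (|A ∖ B| ≥ 1) — false.
(b) cluster IV: |A| = 7, |A ∩ B| = 4; needs |A ∩ B| / |A| > 3/5 — false.
(c) cluster III: |A| = 7, |A ∩ B| = 3; needs |A ∖ B| = 2 — false.
(d) cluster I: |A| = 6, |A ∩ B| = 0; needs |A ∩ B| / |A| > 1/5 — false.

0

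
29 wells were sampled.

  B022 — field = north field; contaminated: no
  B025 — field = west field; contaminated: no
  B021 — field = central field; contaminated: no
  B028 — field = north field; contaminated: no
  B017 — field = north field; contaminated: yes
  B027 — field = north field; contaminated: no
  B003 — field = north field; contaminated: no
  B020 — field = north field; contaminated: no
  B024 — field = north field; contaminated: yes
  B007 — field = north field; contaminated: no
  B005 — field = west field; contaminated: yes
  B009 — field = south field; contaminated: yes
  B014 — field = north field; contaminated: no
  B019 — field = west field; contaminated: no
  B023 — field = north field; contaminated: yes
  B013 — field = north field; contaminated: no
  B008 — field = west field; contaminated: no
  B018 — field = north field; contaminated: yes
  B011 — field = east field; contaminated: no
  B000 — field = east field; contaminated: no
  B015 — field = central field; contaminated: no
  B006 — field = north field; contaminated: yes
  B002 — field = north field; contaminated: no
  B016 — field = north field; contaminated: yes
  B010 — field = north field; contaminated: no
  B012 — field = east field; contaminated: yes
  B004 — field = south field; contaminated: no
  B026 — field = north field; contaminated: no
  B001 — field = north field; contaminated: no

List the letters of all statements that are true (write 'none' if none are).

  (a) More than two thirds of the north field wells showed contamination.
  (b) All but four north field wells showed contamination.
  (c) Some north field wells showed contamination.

|A| = 18, |A ∩ B| = 6, |A ∖ B| = 12.
(a) |A ∩ B| / |A| > 2/3: fails.
(b) |A ∖ B| = 4: fails.
(c) A ∩ B ≠ ∅ (|A ∩ B| ≥ 1): holds.

(c)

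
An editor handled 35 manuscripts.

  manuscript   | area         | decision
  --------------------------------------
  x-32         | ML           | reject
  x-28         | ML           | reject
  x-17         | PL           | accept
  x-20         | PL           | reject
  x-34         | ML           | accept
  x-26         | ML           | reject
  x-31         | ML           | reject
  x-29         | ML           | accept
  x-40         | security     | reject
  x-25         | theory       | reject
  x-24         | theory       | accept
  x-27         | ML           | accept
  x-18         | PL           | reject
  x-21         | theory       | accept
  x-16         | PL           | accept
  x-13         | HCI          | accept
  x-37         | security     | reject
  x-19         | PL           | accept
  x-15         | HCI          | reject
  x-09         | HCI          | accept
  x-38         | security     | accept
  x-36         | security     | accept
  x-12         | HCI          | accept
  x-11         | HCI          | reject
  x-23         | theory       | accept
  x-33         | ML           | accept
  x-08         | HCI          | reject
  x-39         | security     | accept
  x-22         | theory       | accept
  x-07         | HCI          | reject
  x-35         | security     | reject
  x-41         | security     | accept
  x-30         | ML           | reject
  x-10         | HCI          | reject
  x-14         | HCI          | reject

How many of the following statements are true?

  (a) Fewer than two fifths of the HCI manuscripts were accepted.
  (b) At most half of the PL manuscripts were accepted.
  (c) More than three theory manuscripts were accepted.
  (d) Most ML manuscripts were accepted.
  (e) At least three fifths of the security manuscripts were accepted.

2

(a) HCI: |A| = 9, |A ∩ B| = 3; needs |A ∩ B| / |A| < 2/5 — true.
(b) PL: |A| = 5, |A ∩ B| = 3; needs |A ∩ B| ≤ |A ∖ B| — false.
(c) theory: |A| = 5, |A ∩ B| = 4; needs |A ∩ B| > 3 — true.
(d) ML: |A| = 9, |A ∩ B| = 4; needs |A ∩ B| > |A ∖ B| — false.
(e) security: |A| = 7, |A ∩ B| = 4; needs |A ∩ B| / |A| ≥ 3/5 — false.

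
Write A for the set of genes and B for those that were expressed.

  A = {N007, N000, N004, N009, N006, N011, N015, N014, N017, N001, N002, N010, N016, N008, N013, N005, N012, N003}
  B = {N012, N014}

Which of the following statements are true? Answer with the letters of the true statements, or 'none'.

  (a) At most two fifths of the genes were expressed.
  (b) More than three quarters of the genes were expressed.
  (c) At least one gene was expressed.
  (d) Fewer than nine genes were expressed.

|A| = 18, |A ∩ B| = 2, |A ∖ B| = 16.
(a) |A ∩ B| / |A| ≤ 2/5: holds.
(b) |A ∩ B| / |A| > 3/4: fails.
(c) A ∩ B ≠ ∅ (|A ∩ B| ≥ 1): holds.
(d) |A ∩ B| < 9: holds.

(a), (c), (d)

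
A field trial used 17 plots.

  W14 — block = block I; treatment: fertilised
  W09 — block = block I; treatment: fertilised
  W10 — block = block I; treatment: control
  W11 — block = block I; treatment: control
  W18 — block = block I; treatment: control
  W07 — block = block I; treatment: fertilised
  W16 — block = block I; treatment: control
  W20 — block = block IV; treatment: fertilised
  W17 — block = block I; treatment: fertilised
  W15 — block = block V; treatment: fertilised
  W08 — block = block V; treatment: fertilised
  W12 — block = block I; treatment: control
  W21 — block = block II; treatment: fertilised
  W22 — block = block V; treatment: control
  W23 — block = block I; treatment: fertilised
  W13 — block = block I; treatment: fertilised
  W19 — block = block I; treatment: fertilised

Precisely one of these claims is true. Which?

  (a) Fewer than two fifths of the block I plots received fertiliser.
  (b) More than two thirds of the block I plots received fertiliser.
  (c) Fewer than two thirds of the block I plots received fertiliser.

(c)

|A| = 12, |A ∩ B| = 7, |A ∖ B| = 5.
(a) requires |A ∩ B| / |A| < 2/5: false.
(b) requires |A ∩ B| / |A| > 2/3: false.
(c) requires |A ∩ B| / |A| < 2/3: true.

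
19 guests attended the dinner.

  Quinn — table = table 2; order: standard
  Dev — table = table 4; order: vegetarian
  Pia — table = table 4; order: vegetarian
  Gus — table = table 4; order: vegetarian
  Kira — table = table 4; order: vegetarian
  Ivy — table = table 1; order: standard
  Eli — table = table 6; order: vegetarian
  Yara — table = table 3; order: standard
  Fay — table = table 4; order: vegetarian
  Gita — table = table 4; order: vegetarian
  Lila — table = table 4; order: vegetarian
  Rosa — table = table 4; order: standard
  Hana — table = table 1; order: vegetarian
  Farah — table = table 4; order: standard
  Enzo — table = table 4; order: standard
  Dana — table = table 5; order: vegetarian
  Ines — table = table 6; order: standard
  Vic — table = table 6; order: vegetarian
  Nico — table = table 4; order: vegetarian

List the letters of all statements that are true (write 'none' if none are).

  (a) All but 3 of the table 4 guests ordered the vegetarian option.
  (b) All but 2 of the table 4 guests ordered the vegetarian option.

(a)

|A| = 11, |A ∩ B| = 8, |A ∖ B| = 3.
(a) |A ∖ B| = 3: holds.
(b) |A ∖ B| = 2: fails.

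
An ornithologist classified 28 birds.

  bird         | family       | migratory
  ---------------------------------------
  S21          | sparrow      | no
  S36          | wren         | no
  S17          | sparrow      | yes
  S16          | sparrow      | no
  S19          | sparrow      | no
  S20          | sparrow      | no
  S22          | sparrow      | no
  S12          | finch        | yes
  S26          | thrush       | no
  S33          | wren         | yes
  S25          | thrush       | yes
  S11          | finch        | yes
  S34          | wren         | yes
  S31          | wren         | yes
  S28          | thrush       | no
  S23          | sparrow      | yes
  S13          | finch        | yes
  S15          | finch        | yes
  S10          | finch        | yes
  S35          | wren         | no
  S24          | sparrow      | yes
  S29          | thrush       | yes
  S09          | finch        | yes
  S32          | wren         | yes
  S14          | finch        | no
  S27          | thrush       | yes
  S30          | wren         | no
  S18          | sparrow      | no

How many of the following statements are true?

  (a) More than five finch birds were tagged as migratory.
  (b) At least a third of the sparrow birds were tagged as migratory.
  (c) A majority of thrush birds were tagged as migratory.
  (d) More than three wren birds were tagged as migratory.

(a) finch: |A| = 7, |A ∩ B| = 6; needs |A ∩ B| > 5 — true.
(b) sparrow: |A| = 9, |A ∩ B| = 3; needs |A ∩ B| / |A| ≥ 1/3 — true.
(c) thrush: |A| = 5, |A ∩ B| = 3; needs |A ∩ B| > |A ∖ B| — true.
(d) wren: |A| = 7, |A ∩ B| = 4; needs |A ∩ B| > 3 — true.

4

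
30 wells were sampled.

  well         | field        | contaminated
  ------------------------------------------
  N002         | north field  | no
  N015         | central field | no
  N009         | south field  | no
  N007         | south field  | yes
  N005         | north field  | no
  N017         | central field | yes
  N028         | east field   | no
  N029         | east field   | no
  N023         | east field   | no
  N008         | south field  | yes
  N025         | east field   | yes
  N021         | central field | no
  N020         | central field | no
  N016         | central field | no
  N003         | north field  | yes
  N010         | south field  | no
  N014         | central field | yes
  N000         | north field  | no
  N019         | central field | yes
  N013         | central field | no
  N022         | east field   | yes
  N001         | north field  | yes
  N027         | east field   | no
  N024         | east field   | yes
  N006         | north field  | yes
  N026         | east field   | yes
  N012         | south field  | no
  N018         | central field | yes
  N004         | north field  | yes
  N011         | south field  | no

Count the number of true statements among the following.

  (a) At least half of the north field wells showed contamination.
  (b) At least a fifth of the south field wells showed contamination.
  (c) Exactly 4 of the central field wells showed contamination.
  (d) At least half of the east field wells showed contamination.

(a) north field: |A| = 7, |A ∩ B| = 4; needs |A ∩ B| ≥ |A ∖ B| — true.
(b) south field: |A| = 6, |A ∩ B| = 2; needs |A ∩ B| / |A| ≥ 1/5 — true.
(c) central field: |A| = 9, |A ∩ B| = 4; needs |A ∩ B| = 4 — true.
(d) east field: |A| = 8, |A ∩ B| = 4; needs |A ∩ B| ≥ |A ∖ B| — true.

4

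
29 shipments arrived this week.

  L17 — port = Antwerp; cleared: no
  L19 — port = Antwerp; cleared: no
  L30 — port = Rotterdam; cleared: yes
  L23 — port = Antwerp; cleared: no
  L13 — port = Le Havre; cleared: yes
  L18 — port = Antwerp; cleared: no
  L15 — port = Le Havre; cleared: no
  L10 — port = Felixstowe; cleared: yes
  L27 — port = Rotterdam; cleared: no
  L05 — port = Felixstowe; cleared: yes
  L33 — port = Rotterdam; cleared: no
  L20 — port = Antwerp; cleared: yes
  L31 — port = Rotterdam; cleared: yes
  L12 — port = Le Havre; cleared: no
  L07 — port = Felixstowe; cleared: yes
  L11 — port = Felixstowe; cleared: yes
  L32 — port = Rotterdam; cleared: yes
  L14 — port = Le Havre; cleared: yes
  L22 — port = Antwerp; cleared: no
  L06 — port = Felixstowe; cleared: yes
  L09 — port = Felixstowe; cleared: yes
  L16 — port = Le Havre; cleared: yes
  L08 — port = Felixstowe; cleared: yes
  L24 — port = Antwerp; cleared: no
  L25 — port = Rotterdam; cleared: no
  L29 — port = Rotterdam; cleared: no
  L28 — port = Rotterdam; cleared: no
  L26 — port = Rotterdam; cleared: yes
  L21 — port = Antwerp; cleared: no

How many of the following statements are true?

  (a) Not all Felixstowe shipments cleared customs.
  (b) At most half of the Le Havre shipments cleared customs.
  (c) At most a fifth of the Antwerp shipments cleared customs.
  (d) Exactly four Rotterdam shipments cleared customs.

(a) Felixstowe: |A| = 7, |A ∩ B| = 7; needs A ⊄ B (|A ∖ B| ≥ 1) — false.
(b) Le Havre: |A| = 5, |A ∩ B| = 3; needs |A ∩ B| ≤ |A ∖ B| — false.
(c) Antwerp: |A| = 8, |A ∩ B| = 1; needs |A ∩ B| / |A| ≤ 1/5 — true.
(d) Rotterdam: |A| = 9, |A ∩ B| = 4; needs |A ∩ B| = 4 — true.

2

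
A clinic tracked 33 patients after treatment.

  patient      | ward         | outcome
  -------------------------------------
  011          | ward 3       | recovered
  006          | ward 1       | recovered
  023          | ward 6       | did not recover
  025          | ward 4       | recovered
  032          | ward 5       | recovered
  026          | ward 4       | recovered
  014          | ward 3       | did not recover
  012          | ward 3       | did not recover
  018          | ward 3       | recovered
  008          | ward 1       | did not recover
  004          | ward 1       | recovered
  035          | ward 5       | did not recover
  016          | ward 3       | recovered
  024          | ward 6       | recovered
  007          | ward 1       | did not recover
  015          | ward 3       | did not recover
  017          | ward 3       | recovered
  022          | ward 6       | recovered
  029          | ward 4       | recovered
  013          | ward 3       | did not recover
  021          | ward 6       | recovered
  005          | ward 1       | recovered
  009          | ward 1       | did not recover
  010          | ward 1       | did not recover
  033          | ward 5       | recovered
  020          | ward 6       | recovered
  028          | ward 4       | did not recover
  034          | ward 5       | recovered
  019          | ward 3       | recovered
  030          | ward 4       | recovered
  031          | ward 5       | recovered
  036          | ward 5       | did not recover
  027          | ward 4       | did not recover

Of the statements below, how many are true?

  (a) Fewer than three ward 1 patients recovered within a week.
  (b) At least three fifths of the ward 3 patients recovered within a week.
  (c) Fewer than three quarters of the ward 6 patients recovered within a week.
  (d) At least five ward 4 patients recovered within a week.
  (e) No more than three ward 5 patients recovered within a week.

(a) ward 1: |A| = 7, |A ∩ B| = 3; needs |A ∩ B| < 3 — false.
(b) ward 3: |A| = 9, |A ∩ B| = 5; needs |A ∩ B| / |A| ≥ 3/5 — false.
(c) ward 6: |A| = 5, |A ∩ B| = 4; needs |A ∩ B| / |A| < 3/4 — false.
(d) ward 4: |A| = 6, |A ∩ B| = 4; needs |A ∩ B| ≥ 5 — false.
(e) ward 5: |A| = 6, |A ∩ B| = 4; needs |A ∩ B| ≤ 3 — false.

0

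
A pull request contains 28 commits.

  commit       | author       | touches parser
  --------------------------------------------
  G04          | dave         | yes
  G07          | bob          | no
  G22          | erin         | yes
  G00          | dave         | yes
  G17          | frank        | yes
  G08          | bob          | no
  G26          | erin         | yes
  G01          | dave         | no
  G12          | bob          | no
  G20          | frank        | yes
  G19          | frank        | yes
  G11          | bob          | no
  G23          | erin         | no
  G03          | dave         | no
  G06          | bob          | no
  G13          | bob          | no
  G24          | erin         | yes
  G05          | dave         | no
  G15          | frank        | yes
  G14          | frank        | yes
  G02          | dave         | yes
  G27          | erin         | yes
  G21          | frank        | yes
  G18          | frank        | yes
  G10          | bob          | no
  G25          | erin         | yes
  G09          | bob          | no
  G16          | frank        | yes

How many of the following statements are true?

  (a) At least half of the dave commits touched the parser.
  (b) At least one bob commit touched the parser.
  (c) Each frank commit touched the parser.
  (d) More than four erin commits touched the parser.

(a) dave: |A| = 6, |A ∩ B| = 3; needs |A ∩ B| ≥ |A ∖ B| — true.
(b) bob: |A| = 8, |A ∩ B| = 0; needs A ∩ B ≠ ∅ (|A ∩ B| ≥ 1) — false.
(c) frank: |A| = 8, |A ∩ B| = 8; needs A ⊆ B, i.e. every element of A is in B (|A ∖ B| = 0) — true.
(d) erin: |A| = 6, |A ∩ B| = 5; needs |A ∩ B| > 4 — true.

3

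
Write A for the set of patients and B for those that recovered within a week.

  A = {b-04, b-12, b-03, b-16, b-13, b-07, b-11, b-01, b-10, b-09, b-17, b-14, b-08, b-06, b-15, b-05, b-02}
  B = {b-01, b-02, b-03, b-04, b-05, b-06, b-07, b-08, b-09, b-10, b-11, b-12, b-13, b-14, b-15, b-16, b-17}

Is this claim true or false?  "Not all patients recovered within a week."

The determiner here denotes the relation: A ⊄ B (|A ∖ B| ≥ 1).
|A| = 17, |A ∩ B| = 17, |A ∖ B| = 0.
So the statement is false.

False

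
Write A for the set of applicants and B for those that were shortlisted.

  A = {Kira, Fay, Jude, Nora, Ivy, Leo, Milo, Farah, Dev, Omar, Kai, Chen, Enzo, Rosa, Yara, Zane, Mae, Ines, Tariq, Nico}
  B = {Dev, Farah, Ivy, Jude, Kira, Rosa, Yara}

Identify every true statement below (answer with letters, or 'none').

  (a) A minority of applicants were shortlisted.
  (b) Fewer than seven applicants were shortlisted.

|A| = 20, |A ∩ B| = 7, |A ∖ B| = 13.
(a) |A ∩ B| < |A ∖ B|: holds.
(b) |A ∩ B| < 7: fails.

(a)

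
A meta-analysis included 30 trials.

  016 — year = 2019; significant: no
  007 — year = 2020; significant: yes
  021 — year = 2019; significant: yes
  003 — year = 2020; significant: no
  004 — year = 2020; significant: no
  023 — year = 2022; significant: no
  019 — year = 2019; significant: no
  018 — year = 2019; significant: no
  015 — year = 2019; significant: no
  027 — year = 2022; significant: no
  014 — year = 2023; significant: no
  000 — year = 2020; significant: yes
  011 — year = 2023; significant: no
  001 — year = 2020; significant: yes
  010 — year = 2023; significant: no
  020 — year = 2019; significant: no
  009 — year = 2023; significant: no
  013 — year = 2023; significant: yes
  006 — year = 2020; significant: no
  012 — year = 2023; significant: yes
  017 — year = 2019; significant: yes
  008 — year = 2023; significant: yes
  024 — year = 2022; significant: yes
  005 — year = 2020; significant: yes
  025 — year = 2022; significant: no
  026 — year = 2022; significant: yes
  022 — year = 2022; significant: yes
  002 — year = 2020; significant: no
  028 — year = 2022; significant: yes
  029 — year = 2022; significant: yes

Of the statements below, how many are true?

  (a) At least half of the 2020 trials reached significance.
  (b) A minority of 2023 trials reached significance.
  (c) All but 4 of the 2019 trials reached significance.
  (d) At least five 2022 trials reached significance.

(a) 2020: |A| = 8, |A ∩ B| = 4; needs |A ∩ B| ≥ |A ∖ B| — true.
(b) 2023: |A| = 7, |A ∩ B| = 3; needs |A ∩ B| < |A ∖ B| — true.
(c) 2019: |A| = 7, |A ∩ B| = 2; needs |A ∖ B| = 4 — false.
(d) 2022: |A| = 8, |A ∩ B| = 5; needs |A ∩ B| ≥ 5 — true.

3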